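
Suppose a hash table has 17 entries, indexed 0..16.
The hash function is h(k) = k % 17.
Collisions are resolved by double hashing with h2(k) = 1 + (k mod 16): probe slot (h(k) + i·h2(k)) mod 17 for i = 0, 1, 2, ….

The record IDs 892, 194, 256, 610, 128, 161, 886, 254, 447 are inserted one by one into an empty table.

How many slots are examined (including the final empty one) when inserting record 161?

2

892: h=8 -> slot 8
194: h=7 -> slot 7
256: h=1 -> slot 1
610: h=15 -> slot 15
128: h=9 -> slot 9
161: h=8, h2=2, probe 8,10 -> slot 10
886: h=2 -> slot 2
254: h=16 -> slot 16
447: h=5 -> slot 5
Table: [∅, 256, 886, ∅, ∅, 447, ∅, 194, 892, 128, 161, ∅, ∅, ∅, ∅, 610, 254]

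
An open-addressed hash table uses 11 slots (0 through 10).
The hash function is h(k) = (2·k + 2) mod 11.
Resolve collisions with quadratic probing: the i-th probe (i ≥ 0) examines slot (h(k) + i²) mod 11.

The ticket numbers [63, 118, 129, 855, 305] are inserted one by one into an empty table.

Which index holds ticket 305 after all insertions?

Insert 63: h=7, slot 7 empty → index 7.
Insert 118: h=7, slot 7 occupied → index 8.
Insert 129: h=7, slots 7,8 occupied → index 0.
Insert 855: h=7, slots 7,8,0 occupied → index 5.
Insert 305: h=7, slots 7,8,0,5 occupied → index 1.
Table: [129, 305, -, -, -, 855, -, 63, 118, -, -]

1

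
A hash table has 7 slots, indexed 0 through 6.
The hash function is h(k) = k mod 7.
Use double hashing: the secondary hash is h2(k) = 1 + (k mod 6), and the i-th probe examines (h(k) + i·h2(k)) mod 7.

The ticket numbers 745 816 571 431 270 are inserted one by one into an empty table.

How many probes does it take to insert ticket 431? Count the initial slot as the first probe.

3

745 hashes to 3; slot 3 is free → place at 3.
816 hashes to 4; slot 4 is free → place at 4.
571 hashes to 4, h2=2; 4 taken → place at 6.
431 hashes to 4, h2=6; 4,3 taken → place at 2.
270 hashes to 4, h2=1; 4 taken → place at 5.
Table: [∅, ∅, 431, 745, 816, 270, 571]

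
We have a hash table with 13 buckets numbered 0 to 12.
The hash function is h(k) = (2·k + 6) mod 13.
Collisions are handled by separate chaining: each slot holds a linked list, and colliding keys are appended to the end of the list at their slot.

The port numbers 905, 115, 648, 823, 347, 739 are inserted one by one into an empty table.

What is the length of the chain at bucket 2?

Insert 905: h=9, bucket 9 empty -> new chain.
Insert 115: h=2, bucket 2 empty -> new chain.
Insert 648: h=2, bucket 2 nonempty -> append to chain.
Insert 823: h=1, bucket 1 empty -> new chain.
Insert 347: h=11, bucket 11 empty -> new chain.
Insert 739: h=2, bucket 2 nonempty -> append to chain.
Final buckets:
0: —
1: 823
2: 115 -> 648 -> 739
3: —
4: —
5: —
6: —
7: —
8: —
9: 905
10: —
11: 347
12: —

3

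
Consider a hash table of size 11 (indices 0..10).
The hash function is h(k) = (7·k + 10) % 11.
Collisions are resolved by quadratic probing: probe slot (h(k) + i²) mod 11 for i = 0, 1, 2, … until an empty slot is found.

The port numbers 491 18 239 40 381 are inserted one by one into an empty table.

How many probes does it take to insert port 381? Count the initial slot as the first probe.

491 hashes to 4; slot 4 is free -> place at 4.
18 hashes to 4; 4 taken -> place at 5.
239 hashes to 0; slot 0 is free -> place at 0.
40 hashes to 4; 4,5 taken -> place at 8.
381 hashes to 4; 4,5,8 taken -> place at 2.
Table: [239, ., 381, ., 491, 18, ., ., 40, ., .]

4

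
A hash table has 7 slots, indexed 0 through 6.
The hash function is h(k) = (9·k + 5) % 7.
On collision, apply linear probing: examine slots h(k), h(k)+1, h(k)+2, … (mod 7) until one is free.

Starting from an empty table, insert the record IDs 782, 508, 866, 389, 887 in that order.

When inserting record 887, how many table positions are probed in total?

3

782: h=1 => slot 1
508: h=6 => slot 6
866: h=1, probe 1,2 => slot 2
389: h=6, probe 6,0 => slot 0
887: h=1, probe 1,2,3 => slot 3
Table: [389, 782, 866, 887, _, _, 508]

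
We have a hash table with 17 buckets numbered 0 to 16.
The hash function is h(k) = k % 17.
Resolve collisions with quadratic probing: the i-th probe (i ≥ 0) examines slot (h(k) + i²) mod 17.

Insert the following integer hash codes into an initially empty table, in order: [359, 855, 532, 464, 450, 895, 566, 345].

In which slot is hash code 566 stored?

359 hashes to 2; slot 2 is free → place at 2.
855 hashes to 5; slot 5 is free → place at 5.
532 hashes to 5; 5 taken → place at 6.
464 hashes to 5; 5,6 taken → place at 9.
450 hashes to 8; slot 8 is free → place at 8.
895 hashes to 11; slot 11 is free → place at 11.
566 hashes to 5; 5,6,9 taken → place at 14.
345 hashes to 5; 5,6,9,14 taken → place at 4.
Table: [., ., 359, ., 345, 855, 532, ., 450, 464, ., 895, ., ., 566, ., .]

14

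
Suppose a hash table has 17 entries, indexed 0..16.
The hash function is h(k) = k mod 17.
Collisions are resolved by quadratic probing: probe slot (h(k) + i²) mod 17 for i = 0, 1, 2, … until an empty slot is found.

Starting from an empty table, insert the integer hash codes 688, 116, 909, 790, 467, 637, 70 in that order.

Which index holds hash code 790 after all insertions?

Insert 688: h=8, slot 8 empty → index 8.
Insert 116: h=14, slot 14 empty → index 14.
Insert 909: h=8, slot 8 occupied → index 9.
Insert 790: h=8, slots 8,9 occupied → index 12.
Insert 467: h=8, slots 8,9,12 occupied → index 0.
Insert 637: h=8, slots 8,9,12,0 occupied → index 7.
Insert 70: h=2, slot 2 empty → index 2.
Table: [467, -, 70, -, -, -, -, 637, 688, 909, -, -, 790, -, 116, -, -]

12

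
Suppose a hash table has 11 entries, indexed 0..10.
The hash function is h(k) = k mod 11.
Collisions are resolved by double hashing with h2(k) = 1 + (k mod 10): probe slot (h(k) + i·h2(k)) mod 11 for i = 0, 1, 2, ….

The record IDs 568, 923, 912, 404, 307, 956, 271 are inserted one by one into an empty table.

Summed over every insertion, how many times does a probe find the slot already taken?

5

568 hashes to 7; slot 7 is free -> place at 7.
923 hashes to 10; slot 10 is free -> place at 10.
912 hashes to 10, h2=3; 10 taken -> place at 2.
404 hashes to 8; slot 8 is free -> place at 8.
307 hashes to 10, h2=8; 10,7 taken -> place at 4.
956 hashes to 10, h2=7; 10 taken -> place at 6.
271 hashes to 7, h2=2; 7 taken -> place at 9.
Table: [-, -, 912, -, 307, -, 956, 568, 404, 271, 923]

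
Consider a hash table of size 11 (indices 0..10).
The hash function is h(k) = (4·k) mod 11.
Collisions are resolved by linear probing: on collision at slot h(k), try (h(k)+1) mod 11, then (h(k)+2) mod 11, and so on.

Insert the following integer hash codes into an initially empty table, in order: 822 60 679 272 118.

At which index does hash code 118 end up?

Insert 822: h=10, slot 10 empty → index 10.
Insert 60: h=9, slot 9 empty → index 9.
Insert 679: h=10, slot 10 occupied → index 0.
Insert 272: h=10, slots 10,0 occupied → index 1.
Insert 118: h=10, slots 10,0,1 occupied → index 2.
Table: [679, 272, 118, ., ., ., ., ., ., 60, 822]

2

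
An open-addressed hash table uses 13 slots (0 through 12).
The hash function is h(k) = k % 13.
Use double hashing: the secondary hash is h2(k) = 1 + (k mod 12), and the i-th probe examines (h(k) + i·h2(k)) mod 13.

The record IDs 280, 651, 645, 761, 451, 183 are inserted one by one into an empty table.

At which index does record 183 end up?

5

Insert 280: h=7, slot 7 empty => index 7.
Insert 651: h=1, slot 1 empty => index 1.
Insert 645: h=8, slot 8 empty => index 8.
Insert 761: h=7, h2=6, slot 7 occupied => index 0.
Insert 451: h=9, slot 9 empty => index 9.
Insert 183: h=1, h2=4, slot 1 occupied => index 5.
Table: [761, 651, —, —, —, 183, —, 280, 645, 451, —, —, —]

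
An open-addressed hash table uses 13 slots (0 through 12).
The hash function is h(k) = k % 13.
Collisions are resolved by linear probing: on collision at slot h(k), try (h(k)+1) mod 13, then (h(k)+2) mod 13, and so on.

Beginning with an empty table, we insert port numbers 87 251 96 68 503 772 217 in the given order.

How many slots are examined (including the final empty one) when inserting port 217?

3

Insert 87: h=9, slot 9 empty -> index 9.
Insert 251: h=4, slot 4 empty -> index 4.
Insert 96: h=5, slot 5 empty -> index 5.
Insert 68: h=3, slot 3 empty -> index 3.
Insert 503: h=9, slot 9 occupied -> index 10.
Insert 772: h=5, slot 5 occupied -> index 6.
Insert 217: h=9, slots 9,10 occupied -> index 11.
Table: [., ., ., 68, 251, 96, 772, ., ., 87, 503, 217, .]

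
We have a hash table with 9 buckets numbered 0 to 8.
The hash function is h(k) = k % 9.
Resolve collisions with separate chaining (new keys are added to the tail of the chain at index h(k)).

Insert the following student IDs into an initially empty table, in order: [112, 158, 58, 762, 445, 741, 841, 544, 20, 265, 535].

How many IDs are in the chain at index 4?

112 → bucket 4
158 → bucket 5
58 → bucket 4 (collision)
762 → bucket 6
445 → bucket 4 (collision)
741 → bucket 3
841 → bucket 4 (collision)
544 → bucket 4 (collision)
20 → bucket 2
265 → bucket 4 (collision)
535 → bucket 4 (collision)
Final buckets:
0: _
1: _
2: 20
3: 741
4: 112 -> 58 -> 445 -> 841 -> 544 -> 265 -> 535
5: 158
6: 762
7: _
8: _

7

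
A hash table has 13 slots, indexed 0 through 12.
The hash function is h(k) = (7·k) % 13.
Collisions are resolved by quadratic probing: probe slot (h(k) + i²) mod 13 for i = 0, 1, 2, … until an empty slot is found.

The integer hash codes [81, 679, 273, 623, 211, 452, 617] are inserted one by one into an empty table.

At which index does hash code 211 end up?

81 hashes to 8; slot 8 is free => place at 8.
679 hashes to 8; 8 taken => place at 9.
273 hashes to 0; slot 0 is free => place at 0.
623 hashes to 6; slot 6 is free => place at 6.
211 hashes to 8; 8,9 taken => place at 12.
452 hashes to 5; slot 5 is free => place at 5.
617 hashes to 3; slot 3 is free => place at 3.
Table: [273, _, _, 617, _, 452, 623, _, 81, 679, _, _, 211]

12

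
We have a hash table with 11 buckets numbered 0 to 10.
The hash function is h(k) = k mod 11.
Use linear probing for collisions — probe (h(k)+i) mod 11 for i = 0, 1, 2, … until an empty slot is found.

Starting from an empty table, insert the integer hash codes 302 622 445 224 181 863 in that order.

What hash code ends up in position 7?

445

302: h=5 => slot 5
622: h=6 => slot 6
445: h=5, probe 5,6,7 => slot 7
224: h=4 => slot 4
181: h=5, probe 5,6,7,8 => slot 8
863: h=5, probe 5,6,7,8,9 => slot 9
Table: [—, —, —, —, 224, 302, 622, 445, 181, 863, —]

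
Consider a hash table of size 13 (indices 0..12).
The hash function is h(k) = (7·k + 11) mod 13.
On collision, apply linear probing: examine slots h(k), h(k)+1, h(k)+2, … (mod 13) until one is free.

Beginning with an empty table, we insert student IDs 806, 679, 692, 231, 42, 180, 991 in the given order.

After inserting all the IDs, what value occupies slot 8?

42

806 hashes to 11; slot 11 is free → place at 11.
679 hashes to 6; slot 6 is free → place at 6.
692 hashes to 6; 6 taken → place at 7.
231 hashes to 3; slot 3 is free → place at 3.
42 hashes to 6; 6,7 taken → place at 8.
180 hashes to 10; slot 10 is free → place at 10.
991 hashes to 6; 6,7,8 taken → place at 9.
Table: [-, -, -, 231, -, -, 679, 692, 42, 991, 180, 806, -]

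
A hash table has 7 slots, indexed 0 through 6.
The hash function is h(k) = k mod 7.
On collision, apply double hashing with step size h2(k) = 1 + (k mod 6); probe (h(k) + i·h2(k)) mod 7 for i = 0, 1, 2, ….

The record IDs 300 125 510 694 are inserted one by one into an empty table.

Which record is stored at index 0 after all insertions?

300 hashes to 6; slot 6 is free → place at 6.
125 hashes to 6, h2=6; 6 taken → place at 5.
510 hashes to 6, h2=1; 6 taken → place at 0.
694 hashes to 1; slot 1 is free → place at 1.
Table: [510, 694, ., ., ., 125, 300]

510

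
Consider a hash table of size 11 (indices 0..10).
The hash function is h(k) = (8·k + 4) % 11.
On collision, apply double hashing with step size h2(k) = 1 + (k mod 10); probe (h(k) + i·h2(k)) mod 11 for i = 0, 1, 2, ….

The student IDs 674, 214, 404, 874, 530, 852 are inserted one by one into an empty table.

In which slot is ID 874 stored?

5

674 hashes to 6; slot 6 is free -> place at 6.
214 hashes to 0; slot 0 is free -> place at 0.
404 hashes to 2; slot 2 is free -> place at 2.
874 hashes to 0, h2=5; 0 taken -> place at 5.
530 hashes to 9; slot 9 is free -> place at 9.
852 hashes to 0, h2=3; 0 taken -> place at 3.
Table: [214, -, 404, 852, -, 874, 674, -, -, 530, -]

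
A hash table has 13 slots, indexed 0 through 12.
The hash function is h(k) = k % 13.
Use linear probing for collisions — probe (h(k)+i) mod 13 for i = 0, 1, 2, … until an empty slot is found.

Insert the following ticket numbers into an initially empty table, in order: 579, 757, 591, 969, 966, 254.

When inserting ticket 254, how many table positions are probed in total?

3

579 hashes to 7; slot 7 is free → place at 7.
757 hashes to 3; slot 3 is free → place at 3.
591 hashes to 6; slot 6 is free → place at 6.
969 hashes to 7; 7 taken → place at 8.
966 hashes to 4; slot 4 is free → place at 4.
254 hashes to 7; 7,8 taken → place at 9.
Table: [∅, ∅, ∅, 757, 966, ∅, 591, 579, 969, 254, ∅, ∅, ∅]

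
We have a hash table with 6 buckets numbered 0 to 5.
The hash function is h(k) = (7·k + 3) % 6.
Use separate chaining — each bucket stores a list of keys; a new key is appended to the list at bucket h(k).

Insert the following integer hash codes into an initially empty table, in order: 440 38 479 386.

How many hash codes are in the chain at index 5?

Insert 440: h=5, bucket 5 empty -> new chain.
Insert 38: h=5, bucket 5 nonempty -> append to chain.
Insert 479: h=2, bucket 2 empty -> new chain.
Insert 386: h=5, bucket 5 nonempty -> append to chain.
Final buckets:
0: .
1: .
2: 479
3: .
4: .
5: 440 -> 38 -> 386

3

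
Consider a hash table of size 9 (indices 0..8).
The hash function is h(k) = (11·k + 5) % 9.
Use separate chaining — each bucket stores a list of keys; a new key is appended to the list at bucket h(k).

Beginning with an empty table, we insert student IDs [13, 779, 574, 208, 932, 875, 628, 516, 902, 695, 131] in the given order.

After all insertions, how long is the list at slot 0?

3

Insert 13: h=4, bucket 4 empty → new chain.
Insert 779: h=6, bucket 6 empty → new chain.
Insert 574: h=1, bucket 1 empty → new chain.
Insert 208: h=7, bucket 7 empty → new chain.
Insert 932: h=6, bucket 6 nonempty → append to chain.
Insert 875: h=0, bucket 0 empty → new chain.
Insert 628: h=1, bucket 1 nonempty → append to chain.
Insert 516: h=2, bucket 2 empty → new chain.
Insert 902: h=0, bucket 0 nonempty → append to chain.
Insert 695: h=0, bucket 0 nonempty → append to chain.
Insert 131: h=6, bucket 6 nonempty → append to chain.
Final buckets:
0: 875 -> 902 -> 695
1: 574 -> 628
2: 516
3: ∅
4: 13
5: ∅
6: 779 -> 932 -> 131
7: 208
8: ∅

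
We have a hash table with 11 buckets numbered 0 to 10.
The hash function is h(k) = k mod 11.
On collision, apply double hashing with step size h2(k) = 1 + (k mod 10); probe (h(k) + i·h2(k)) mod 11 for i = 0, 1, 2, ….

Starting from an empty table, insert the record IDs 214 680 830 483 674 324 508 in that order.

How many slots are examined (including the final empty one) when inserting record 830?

214: h=5 -> slot 5
680: h=9 -> slot 9
830: h=5, h2=1, probe 5,6 -> slot 6
483: h=10 -> slot 10
674: h=3 -> slot 3
324: h=5, h2=5, probe 5,10,4 -> slot 4
508: h=2 -> slot 2
Table: [_, _, 508, 674, 324, 214, 830, _, _, 680, 483]

2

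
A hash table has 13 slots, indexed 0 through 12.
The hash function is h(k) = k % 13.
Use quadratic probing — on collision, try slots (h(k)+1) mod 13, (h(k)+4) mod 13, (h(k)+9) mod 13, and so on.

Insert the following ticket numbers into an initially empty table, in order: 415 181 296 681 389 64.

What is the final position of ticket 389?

415: h=12 → slot 12
181: h=12, probe 12,0 → slot 0
296: h=10 → slot 10
681: h=5 → slot 5
389: h=12, probe 12,0,3 → slot 3
64: h=12, probe 12,0,3,8 → slot 8
Table: [181, _, _, 389, _, 681, _, _, 64, _, 296, _, 415]

3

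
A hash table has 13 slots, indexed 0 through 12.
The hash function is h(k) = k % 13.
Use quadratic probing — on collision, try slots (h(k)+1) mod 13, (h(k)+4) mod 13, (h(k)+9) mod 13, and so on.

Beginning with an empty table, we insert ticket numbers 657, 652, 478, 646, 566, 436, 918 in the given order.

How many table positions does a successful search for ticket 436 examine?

Insert 657: h=7, slot 7 empty -> index 7.
Insert 652: h=2, slot 2 empty -> index 2.
Insert 478: h=10, slot 10 empty -> index 10.
Insert 646: h=9, slot 9 empty -> index 9.
Insert 566: h=7, slot 7 occupied -> index 8.
Insert 436: h=7, slots 7,8 occupied -> index 11.
Insert 918: h=8, slots 8,9 occupied -> index 12.
Table: [-, -, 652, -, -, -, -, 657, 566, 646, 478, 436, 918]
Lookup 436: h=7, probe 7,8,11 → found at 11.

3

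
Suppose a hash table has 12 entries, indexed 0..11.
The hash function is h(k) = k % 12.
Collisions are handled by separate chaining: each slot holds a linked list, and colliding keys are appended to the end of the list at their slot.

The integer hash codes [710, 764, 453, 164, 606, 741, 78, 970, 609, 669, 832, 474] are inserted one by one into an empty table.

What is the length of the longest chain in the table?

710 -> bucket 2
764 -> bucket 8
453 -> bucket 9
164 -> bucket 8 (collision)
606 -> bucket 6
741 -> bucket 9 (collision)
78 -> bucket 6 (collision)
970 -> bucket 10
609 -> bucket 9 (collision)
669 -> bucket 9 (collision)
832 -> bucket 4
474 -> bucket 6 (collision)
Final buckets:
0: —
1: —
2: 710
3: —
4: 832
5: —
6: 606 -> 78 -> 474
7: —
8: 764 -> 164
9: 453 -> 741 -> 609 -> 669
10: 970
11: —

4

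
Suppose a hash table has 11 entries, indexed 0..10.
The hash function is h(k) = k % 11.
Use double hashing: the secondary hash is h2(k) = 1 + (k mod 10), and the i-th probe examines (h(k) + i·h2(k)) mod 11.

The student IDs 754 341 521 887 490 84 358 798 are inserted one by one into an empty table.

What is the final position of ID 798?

9

754 hashes to 6; slot 6 is free => place at 6.
341 hashes to 0; slot 0 is free => place at 0.
521 hashes to 4; slot 4 is free => place at 4.
887 hashes to 7; slot 7 is free => place at 7.
490 hashes to 6, h2=1; 6,7 taken => place at 8.
84 hashes to 7, h2=5; 7 taken => place at 1.
358 hashes to 6, h2=9; 6,4 taken => place at 2.
798 hashes to 6, h2=9; 6,4,2,0 taken => place at 9.
Table: [341, 84, 358, ∅, 521, ∅, 754, 887, 490, 798, ∅]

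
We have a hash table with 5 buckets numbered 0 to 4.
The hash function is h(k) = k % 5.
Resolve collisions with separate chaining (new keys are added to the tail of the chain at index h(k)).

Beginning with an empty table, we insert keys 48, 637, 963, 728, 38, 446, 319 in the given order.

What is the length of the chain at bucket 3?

48 → bucket 3
637 → bucket 2
963 → bucket 3 (collision)
728 → bucket 3 (collision)
38 → bucket 3 (collision)
446 → bucket 1
319 → bucket 4
Final buckets:
0: —
1: 446
2: 637
3: 48 -> 963 -> 728 -> 38
4: 319

4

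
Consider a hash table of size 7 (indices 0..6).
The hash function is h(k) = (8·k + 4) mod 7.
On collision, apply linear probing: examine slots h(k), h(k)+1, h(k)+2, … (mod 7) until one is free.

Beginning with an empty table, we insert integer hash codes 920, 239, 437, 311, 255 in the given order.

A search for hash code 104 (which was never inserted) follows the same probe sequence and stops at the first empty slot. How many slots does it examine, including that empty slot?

920: h=0 → slot 0
239: h=5 → slot 5
437: h=0, probe 0,1 → slot 1
311: h=0, probe 0,1,2 → slot 2
255: h=0, probe 0,1,2,3 → slot 3
Table: [920, 437, 311, 255, -, 239, -]
Lookup 104: h=3, probe 3,4 → slot 4 empty, not found.

2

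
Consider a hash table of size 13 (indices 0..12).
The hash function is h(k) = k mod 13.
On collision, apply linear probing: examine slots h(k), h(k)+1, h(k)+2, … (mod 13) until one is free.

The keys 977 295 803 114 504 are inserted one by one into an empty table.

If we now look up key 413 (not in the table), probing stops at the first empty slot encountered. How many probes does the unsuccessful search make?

977 hashes to 2; slot 2 is free → place at 2.
295 hashes to 9; slot 9 is free → place at 9.
803 hashes to 10; slot 10 is free → place at 10.
114 hashes to 10; 10 taken → place at 11.
504 hashes to 10; 10,11 taken → place at 12.
Table: [-, -, 977, -, -, -, -, -, -, 295, 803, 114, 504]
Lookup 413: h=10, probe 10,11,12,0 → slot 0 empty, not found.

4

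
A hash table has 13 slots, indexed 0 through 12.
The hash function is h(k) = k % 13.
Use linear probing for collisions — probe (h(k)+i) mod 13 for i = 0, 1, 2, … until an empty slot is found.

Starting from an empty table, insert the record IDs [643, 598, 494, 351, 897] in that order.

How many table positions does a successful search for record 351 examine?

643: h=6 → slot 6
598: h=0 → slot 0
494: h=0, probe 0,1 → slot 1
351: h=0, probe 0,1,2 → slot 2
897: h=0, probe 0,1,2,3 → slot 3
Table: [598, 494, 351, 897, -, -, 643, -, -, -, -, -, -]
Lookup 351: h=0, probe 0,1,2 → found at 2.

3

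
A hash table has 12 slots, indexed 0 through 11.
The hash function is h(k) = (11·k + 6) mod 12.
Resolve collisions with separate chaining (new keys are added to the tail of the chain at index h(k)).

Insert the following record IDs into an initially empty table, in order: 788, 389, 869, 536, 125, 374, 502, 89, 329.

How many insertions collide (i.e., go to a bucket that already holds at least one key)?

788 → bucket 10
389 → bucket 1
869 → bucket 1 (collision)
536 → bucket 10 (collision)
125 → bucket 1 (collision)
374 → bucket 4
502 → bucket 8
89 → bucket 1 (collision)
329 → bucket 1 (collision)
Final buckets:
0: ∅
1: 389 -> 869 -> 125 -> 89 -> 329
2: ∅
3: ∅
4: 374
5: ∅
6: ∅
7: ∅
8: 502
9: ∅
10: 788 -> 536
11: ∅

5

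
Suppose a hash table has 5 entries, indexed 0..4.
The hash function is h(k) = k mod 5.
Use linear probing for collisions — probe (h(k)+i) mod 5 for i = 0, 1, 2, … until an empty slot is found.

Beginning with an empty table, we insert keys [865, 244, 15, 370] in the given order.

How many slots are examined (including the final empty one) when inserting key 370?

3

865 hashes to 0; slot 0 is free -> place at 0.
244 hashes to 4; slot 4 is free -> place at 4.
15 hashes to 0; 0 taken -> place at 1.
370 hashes to 0; 0,1 taken -> place at 2.
Table: [865, 15, 370, —, 244]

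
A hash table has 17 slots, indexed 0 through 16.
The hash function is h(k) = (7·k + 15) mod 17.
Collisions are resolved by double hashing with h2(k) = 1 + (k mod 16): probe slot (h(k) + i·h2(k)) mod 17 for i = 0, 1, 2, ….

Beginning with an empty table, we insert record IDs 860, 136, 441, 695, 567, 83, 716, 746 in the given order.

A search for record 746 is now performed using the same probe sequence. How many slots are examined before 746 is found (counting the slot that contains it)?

5

860: h=0 -> slot 0
136: h=15 -> slot 15
441: h=8 -> slot 8
695: h=1 -> slot 1
567: h=6 -> slot 6
83: h=1, h2=4, probe 1,5 -> slot 5
716: h=12 -> slot 12
746: h=1, h2=11, probe 1,12,6,0,11 -> slot 11
Table: [860, 695, ., ., ., 83, 567, ., 441, ., ., 746, 716, ., ., 136, .]
Lookup 746: h=1, h2=11, probe 1,12,6,0,11 → found at 11.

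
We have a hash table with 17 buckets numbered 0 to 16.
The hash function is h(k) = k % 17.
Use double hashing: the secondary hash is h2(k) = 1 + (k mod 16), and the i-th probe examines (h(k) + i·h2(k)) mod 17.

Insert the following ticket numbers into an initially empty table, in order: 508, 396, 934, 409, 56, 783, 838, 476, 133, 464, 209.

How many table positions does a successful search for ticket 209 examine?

508: h=15 => slot 15
396: h=5 => slot 5
934: h=16 => slot 16
409: h=1 => slot 1
56: h=5, h2=9, probe 5,14 => slot 14
783: h=1, h2=16, probe 1,0 => slot 0
838: h=5, h2=7, probe 5,12 => slot 12
476: h=0, h2=13, probe 0,13 => slot 13
133: h=14, h2=6, probe 14,3 => slot 3
464: h=5, h2=1, probe 5,6 => slot 6
209: h=5, h2=2, probe 5,7 => slot 7
Table: [783, 409, —, 133, —, 396, 464, 209, —, —, —, —, 838, 476, 56, 508, 934]
Lookup 209: h=5, h2=2, probe 5,7 → found at 7.

2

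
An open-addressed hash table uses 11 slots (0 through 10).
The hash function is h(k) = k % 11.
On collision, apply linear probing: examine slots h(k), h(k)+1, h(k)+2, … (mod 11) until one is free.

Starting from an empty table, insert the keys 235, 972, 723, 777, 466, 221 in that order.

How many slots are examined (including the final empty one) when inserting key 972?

2

Insert 235: h=4, slot 4 empty => index 4.
Insert 972: h=4, slot 4 occupied => index 5.
Insert 723: h=8, slot 8 empty => index 8.
Insert 777: h=7, slot 7 empty => index 7.
Insert 466: h=4, slots 4,5 occupied => index 6.
Insert 221: h=1, slot 1 empty => index 1.
Table: [_, 221, _, _, 235, 972, 466, 777, 723, _, _]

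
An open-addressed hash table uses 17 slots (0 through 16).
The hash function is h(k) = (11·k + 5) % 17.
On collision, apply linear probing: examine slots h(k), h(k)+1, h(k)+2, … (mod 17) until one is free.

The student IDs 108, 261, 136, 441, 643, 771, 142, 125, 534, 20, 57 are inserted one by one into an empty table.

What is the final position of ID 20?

108: h=3 -> slot 3
261: h=3, probe 3,4 -> slot 4
136: h=5 -> slot 5
441: h=11 -> slot 11
643: h=6 -> slot 6
771: h=3, probe 3,4,5,6,7 -> slot 7
142: h=3, probe 3,4,5,6,7,8 -> slot 8
125: h=3, probe 3,4,5,6,7,8,9 -> slot 9
534: h=14 -> slot 14
20: h=4, probe 4,5,6,7,8,9,10 -> slot 10
57: h=3, probe 3,4,5,6,7,8,9,10,11,12 -> slot 12
Table: [∅, ∅, ∅, 108, 261, 136, 643, 771, 142, 125, 20, 441, 57, ∅, 534, ∅, ∅]

10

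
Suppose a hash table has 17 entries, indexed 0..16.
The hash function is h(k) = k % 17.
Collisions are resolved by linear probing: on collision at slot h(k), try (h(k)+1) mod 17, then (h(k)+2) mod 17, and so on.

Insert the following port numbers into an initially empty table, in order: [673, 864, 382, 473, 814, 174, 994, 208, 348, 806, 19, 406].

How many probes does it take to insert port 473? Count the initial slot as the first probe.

2

673 hashes to 10; slot 10 is free -> place at 10.
864 hashes to 14; slot 14 is free -> place at 14.
382 hashes to 8; slot 8 is free -> place at 8.
473 hashes to 14; 14 taken -> place at 15.
814 hashes to 15; 15 taken -> place at 16.
174 hashes to 4; slot 4 is free -> place at 4.
994 hashes to 8; 8 taken -> place at 9.
208 hashes to 4; 4 taken -> place at 5.
348 hashes to 8; 8,9,10 taken -> place at 11.
806 hashes to 7; slot 7 is free -> place at 7.
19 hashes to 2; slot 2 is free -> place at 2.
406 hashes to 15; 15,16 taken -> place at 0.
Table: [406, —, 19, —, 174, 208, —, 806, 382, 994, 673, 348, —, —, 864, 473, 814]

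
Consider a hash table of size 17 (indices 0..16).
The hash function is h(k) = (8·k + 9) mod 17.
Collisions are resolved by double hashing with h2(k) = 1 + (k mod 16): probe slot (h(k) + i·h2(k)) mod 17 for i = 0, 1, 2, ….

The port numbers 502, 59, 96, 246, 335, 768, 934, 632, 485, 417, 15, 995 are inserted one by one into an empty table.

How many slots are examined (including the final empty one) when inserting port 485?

4

Insert 502: h=13, slot 13 empty -> index 13.
Insert 59: h=5, slot 5 empty -> index 5.
Insert 96: h=12, slot 12 empty -> index 12.
Insert 246: h=5, h2=7, slots 5,12 occupied -> index 2.
Insert 335: h=3, slot 3 empty -> index 3.
Insert 768: h=16, slot 16 empty -> index 16.
Insert 934: h=1, slot 1 empty -> index 1.
Insert 632: h=16, h2=9, slot 16 occupied -> index 8.
Insert 485: h=13, h2=6, slots 13,2,8 occupied -> index 14.
Insert 417: h=13, h2=2, slot 13 occupied -> index 15.
Insert 15: h=10, slot 10 empty -> index 10.
Insert 995: h=13, h2=4, slot 13 occupied -> index 0.
Table: [995, 934, 246, 335, ., 59, ., ., 632, ., 15, ., 96, 502, 485, 417, 768]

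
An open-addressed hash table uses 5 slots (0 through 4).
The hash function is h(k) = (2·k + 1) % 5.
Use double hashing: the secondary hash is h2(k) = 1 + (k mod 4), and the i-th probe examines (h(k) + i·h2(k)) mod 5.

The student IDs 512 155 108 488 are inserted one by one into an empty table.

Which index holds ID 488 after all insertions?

3

512: h=0 => slot 0
155: h=1 => slot 1
108: h=2 => slot 2
488: h=2, h2=1, probe 2,3 => slot 3
Table: [512, 155, 108, 488, .]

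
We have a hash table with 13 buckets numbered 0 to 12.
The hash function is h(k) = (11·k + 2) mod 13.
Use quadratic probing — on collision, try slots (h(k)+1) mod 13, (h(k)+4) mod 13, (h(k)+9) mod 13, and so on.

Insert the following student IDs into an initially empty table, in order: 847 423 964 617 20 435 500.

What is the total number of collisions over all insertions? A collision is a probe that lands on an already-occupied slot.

Insert 847: h=11, slot 11 empty → index 11.
Insert 423: h=1, slot 1 empty → index 1.
Insert 964: h=11, slot 11 occupied → index 12.
Insert 617: h=3, slot 3 empty → index 3.
Insert 20: h=1, slot 1 occupied → index 2.
Insert 435: h=3, slot 3 occupied → index 4.
Insert 500: h=3, slots 3,4 occupied → index 7.
Table: [∅, 423, 20, 617, 435, ∅, ∅, 500, ∅, ∅, ∅, 847, 964]

5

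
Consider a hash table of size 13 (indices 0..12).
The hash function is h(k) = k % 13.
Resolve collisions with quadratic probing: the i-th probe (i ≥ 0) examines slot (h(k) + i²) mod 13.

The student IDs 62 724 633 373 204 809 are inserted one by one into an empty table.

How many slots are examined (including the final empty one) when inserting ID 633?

3

62 hashes to 10; slot 10 is free => place at 10.
724 hashes to 9; slot 9 is free => place at 9.
633 hashes to 9; 9,10 taken => place at 0.
373 hashes to 9; 9,10,0 taken => place at 5.
204 hashes to 9; 9,10,0,5 taken => place at 12.
809 hashes to 3; slot 3 is free => place at 3.
Table: [633, -, -, 809, -, 373, -, -, -, 724, 62, -, 204]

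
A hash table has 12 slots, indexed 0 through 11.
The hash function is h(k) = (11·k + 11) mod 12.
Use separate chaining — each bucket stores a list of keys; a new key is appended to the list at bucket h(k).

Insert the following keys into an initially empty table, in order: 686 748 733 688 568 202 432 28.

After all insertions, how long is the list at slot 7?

Insert 686: h=9, bucket 9 empty → new chain.
Insert 748: h=7, bucket 7 empty → new chain.
Insert 733: h=10, bucket 10 empty → new chain.
Insert 688: h=7, bucket 7 nonempty → append to chain.
Insert 568: h=7, bucket 7 nonempty → append to chain.
Insert 202: h=1, bucket 1 empty → new chain.
Insert 432: h=11, bucket 11 empty → new chain.
Insert 28: h=7, bucket 7 nonempty → append to chain.
Final buckets:
0: -
1: 202
2: -
3: -
4: -
5: -
6: -
7: 748 -> 688 -> 568 -> 28
8: -
9: 686
10: 733
11: 432

4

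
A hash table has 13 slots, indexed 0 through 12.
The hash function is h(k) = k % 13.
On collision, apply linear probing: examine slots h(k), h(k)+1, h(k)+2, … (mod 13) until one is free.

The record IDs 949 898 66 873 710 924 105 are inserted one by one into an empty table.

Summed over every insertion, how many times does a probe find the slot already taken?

9

949 hashes to 0; slot 0 is free => place at 0.
898 hashes to 1; slot 1 is free => place at 1.
66 hashes to 1; 1 taken => place at 2.
873 hashes to 2; 2 taken => place at 3.
710 hashes to 8; slot 8 is free => place at 8.
924 hashes to 1; 1,2,3 taken => place at 4.
105 hashes to 1; 1,2,3,4 taken => place at 5.
Table: [949, 898, 66, 873, 924, 105, ., ., 710, ., ., ., .]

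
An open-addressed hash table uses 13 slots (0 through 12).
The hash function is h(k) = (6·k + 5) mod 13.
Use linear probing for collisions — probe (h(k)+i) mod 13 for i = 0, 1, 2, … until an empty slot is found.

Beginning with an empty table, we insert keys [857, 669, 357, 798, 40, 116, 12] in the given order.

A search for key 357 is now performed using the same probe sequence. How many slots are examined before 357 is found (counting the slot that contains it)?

2

Insert 857: h=12, slot 12 empty => index 12.
Insert 669: h=2, slot 2 empty => index 2.
Insert 357: h=2, slot 2 occupied => index 3.
Insert 798: h=9, slot 9 empty => index 9.
Insert 40: h=11, slot 11 empty => index 11.
Insert 116: h=12, slot 12 occupied => index 0.
Insert 12: h=12, slots 12,0 occupied => index 1.
Table: [116, 12, 669, 357, ., ., ., ., ., 798, ., 40, 857]
Lookup 357: h=2, probe 2,3 → found at 3.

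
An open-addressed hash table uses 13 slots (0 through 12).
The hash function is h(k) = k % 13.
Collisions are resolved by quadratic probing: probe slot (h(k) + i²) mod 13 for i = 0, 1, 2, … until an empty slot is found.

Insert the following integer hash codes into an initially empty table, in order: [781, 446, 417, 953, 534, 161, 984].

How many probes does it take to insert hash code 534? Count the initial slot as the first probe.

Insert 781: h=1, slot 1 empty => index 1.
Insert 446: h=4, slot 4 empty => index 4.
Insert 417: h=1, slot 1 occupied => index 2.
Insert 953: h=4, slot 4 occupied => index 5.
Insert 534: h=1, slots 1,2,5 occupied => index 10.
Insert 161: h=5, slot 5 occupied => index 6.
Insert 984: h=9, slot 9 empty => index 9.
Table: [_, 781, 417, _, 446, 953, 161, _, _, 984, 534, _, _]

4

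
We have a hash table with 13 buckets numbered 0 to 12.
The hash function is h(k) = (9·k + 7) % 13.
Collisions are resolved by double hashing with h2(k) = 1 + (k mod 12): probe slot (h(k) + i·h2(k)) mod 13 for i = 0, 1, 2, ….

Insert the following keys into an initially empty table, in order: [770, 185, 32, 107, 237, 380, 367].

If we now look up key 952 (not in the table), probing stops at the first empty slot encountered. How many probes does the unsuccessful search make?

2

770: h=8 -> slot 8
185: h=8, h2=6, probe 8,1 -> slot 1
32: h=9 -> slot 9
107: h=8, h2=12, probe 8,7 -> slot 7
237: h=8, h2=10, probe 8,5 -> slot 5
380: h=8, h2=9, probe 8,4 -> slot 4
367: h=8, h2=8, probe 8,3 -> slot 3
Table: [∅, 185, ∅, 367, 380, 237, ∅, 107, 770, 32, ∅, ∅, ∅]
Lookup 952: h=8, h2=5, probe 8,0 → slot 0 empty, not found.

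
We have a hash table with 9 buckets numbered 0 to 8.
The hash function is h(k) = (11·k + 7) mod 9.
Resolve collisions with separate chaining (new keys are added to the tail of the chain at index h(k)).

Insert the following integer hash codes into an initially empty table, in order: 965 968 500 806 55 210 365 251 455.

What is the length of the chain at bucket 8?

5

Insert 965: h=2, bucket 2 empty → new chain.
Insert 968: h=8, bucket 8 empty → new chain.
Insert 500: h=8, bucket 8 nonempty → append to chain.
Insert 806: h=8, bucket 8 nonempty → append to chain.
Insert 55: h=0, bucket 0 empty → new chain.
Insert 210: h=4, bucket 4 empty → new chain.
Insert 365: h=8, bucket 8 nonempty → append to chain.
Insert 251: h=5, bucket 5 empty → new chain.
Insert 455: h=8, bucket 8 nonempty → append to chain.
Final buckets:
0: 55
1: -
2: 965
3: -
4: 210
5: 251
6: -
7: -
8: 968 -> 500 -> 806 -> 365 -> 455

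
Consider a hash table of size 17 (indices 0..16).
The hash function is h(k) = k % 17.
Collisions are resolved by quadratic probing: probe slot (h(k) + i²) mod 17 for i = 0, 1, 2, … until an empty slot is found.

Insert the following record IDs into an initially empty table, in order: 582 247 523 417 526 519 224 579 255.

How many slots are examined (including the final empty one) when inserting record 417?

582: h=4 -> slot 4
247: h=9 -> slot 9
523: h=13 -> slot 13
417: h=9, probe 9,10 -> slot 10
526: h=16 -> slot 16
519: h=9, probe 9,10,13,1 -> slot 1
224: h=3 -> slot 3
579: h=1, probe 1,2 -> slot 2
255: h=0 -> slot 0
Table: [255, 519, 579, 224, 582, ., ., ., ., 247, 417, ., ., 523, ., ., 526]

2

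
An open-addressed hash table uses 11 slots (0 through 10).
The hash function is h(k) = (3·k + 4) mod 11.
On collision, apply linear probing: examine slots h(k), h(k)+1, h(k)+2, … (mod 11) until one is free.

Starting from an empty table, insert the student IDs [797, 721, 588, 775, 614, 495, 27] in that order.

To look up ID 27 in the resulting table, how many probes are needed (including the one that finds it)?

6

797: h=8 -> slot 8
721: h=0 -> slot 0
588: h=8, probe 8,9 -> slot 9
775: h=8, probe 8,9,10 -> slot 10
614: h=9, probe 9,10,0,1 -> slot 1
495: h=4 -> slot 4
27: h=8, probe 8,9,10,0,1,2 -> slot 2
Table: [721, 614, 27, -, 495, -, -, -, 797, 588, 775]
Lookup 27: h=8, probe 8,9,10,0,1,2 → found at 2.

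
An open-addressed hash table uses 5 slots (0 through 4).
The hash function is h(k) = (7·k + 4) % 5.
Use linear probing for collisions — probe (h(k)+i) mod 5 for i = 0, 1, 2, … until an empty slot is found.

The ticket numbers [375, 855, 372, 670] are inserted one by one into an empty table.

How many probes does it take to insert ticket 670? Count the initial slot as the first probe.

3

375: h=4 → slot 4
855: h=4, probe 4,0 → slot 0
372: h=3 → slot 3
670: h=4, probe 4,0,1 → slot 1
Table: [855, 670, ∅, 372, 375]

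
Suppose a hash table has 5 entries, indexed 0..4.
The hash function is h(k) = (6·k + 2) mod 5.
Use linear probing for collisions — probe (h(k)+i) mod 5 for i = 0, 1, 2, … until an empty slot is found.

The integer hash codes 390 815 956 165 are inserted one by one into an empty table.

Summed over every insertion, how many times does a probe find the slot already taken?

5

390: h=2 => slot 2
815: h=2, probe 2,3 => slot 3
956: h=3, probe 3,4 => slot 4
165: h=2, probe 2,3,4,0 => slot 0
Table: [165, —, 390, 815, 956]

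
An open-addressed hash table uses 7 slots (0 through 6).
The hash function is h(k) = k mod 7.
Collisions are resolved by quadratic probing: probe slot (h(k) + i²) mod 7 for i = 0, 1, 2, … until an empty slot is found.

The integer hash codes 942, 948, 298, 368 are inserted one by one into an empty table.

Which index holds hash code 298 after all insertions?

5

Insert 942: h=4, slot 4 empty -> index 4.
Insert 948: h=3, slot 3 empty -> index 3.
Insert 298: h=4, slot 4 occupied -> index 5.
Insert 368: h=4, slots 4,5 occupied -> index 1.
Table: [., 368, ., 948, 942, 298, .]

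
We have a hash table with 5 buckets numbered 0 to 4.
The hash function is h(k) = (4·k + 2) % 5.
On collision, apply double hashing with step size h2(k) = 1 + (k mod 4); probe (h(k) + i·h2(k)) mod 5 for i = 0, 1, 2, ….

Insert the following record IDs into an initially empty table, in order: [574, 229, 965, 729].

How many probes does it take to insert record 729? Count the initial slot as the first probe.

4

Insert 574: h=3, slot 3 empty → index 3.
Insert 229: h=3, h2=2, slot 3 occupied → index 0.
Insert 965: h=2, slot 2 empty → index 2.
Insert 729: h=3, h2=2, slots 3,0,2 occupied → index 4.
Table: [229, —, 965, 574, 729]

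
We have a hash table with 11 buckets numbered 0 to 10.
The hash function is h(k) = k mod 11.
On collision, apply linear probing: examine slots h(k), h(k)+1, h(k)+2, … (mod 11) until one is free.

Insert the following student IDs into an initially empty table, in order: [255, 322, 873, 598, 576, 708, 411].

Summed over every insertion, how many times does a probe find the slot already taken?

255: h=2 -> slot 2
322: h=3 -> slot 3
873: h=4 -> slot 4
598: h=4, probe 4,5 -> slot 5
576: h=4, probe 4,5,6 -> slot 6
708: h=4, probe 4,5,6,7 -> slot 7
411: h=4, probe 4,5,6,7,8 -> slot 8
Table: [—, —, 255, 322, 873, 598, 576, 708, 411, —, —]

10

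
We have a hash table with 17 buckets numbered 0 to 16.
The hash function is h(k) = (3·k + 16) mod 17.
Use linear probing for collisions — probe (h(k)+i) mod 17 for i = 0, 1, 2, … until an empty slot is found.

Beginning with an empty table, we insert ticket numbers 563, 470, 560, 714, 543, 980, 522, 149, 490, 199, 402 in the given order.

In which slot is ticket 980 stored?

0

Insert 563: h=5, slot 5 empty -> index 5.
Insert 470: h=15, slot 15 empty -> index 15.
Insert 560: h=13, slot 13 empty -> index 13.
Insert 714: h=16, slot 16 empty -> index 16.
Insert 543: h=13, slot 13 occupied -> index 14.
Insert 980: h=15, slots 15,16 occupied -> index 0.
Insert 522: h=1, slot 1 empty -> index 1.
Insert 149: h=4, slot 4 empty -> index 4.
Insert 490: h=7, slot 7 empty -> index 7.
Insert 199: h=1, slot 1 occupied -> index 2.
Insert 402: h=15, slots 15,16,0,1,2 occupied -> index 3.
Table: [980, 522, 199, 402, 149, 563, ., 490, ., ., ., ., ., 560, 543, 470, 714]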